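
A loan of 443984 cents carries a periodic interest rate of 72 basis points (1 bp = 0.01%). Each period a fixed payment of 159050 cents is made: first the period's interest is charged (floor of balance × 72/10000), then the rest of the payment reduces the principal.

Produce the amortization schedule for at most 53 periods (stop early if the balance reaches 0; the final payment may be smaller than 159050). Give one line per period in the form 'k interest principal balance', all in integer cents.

1 3196 155854 288130
2 2074 156976 131154
3 944 131154 0

1. interest=⌊443984·72/10000⌋=3196; principal=159050-3196=155854; balance=443984-155854=288130
2. interest=⌊288130·72/10000⌋=2074; principal=159050-2074=156976; balance=288130-156976=131154
3. interest=⌊131154·72/10000⌋=944; principal=min(159050-944,131154)=131154; balance=131154-131154=0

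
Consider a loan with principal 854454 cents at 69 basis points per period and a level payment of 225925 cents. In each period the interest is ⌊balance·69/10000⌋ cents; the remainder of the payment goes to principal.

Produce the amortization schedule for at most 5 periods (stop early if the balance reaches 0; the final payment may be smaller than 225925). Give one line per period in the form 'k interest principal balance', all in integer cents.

1 5895 220030 634424
2 4377 221548 412876
3 2848 223077 189799
4 1309 189799 0

1. interest=⌊854454·69/10000⌋=5895; principal=225925-5895=220030; balance=854454-220030=634424
2. interest=⌊634424·69/10000⌋=4377; principal=225925-4377=221548; balance=634424-221548=412876
3. interest=⌊412876·69/10000⌋=2848; principal=225925-2848=223077; balance=412876-223077=189799
4. interest=⌊189799·69/10000⌋=1309; principal=min(225925-1309,189799)=189799; balance=189799-189799=0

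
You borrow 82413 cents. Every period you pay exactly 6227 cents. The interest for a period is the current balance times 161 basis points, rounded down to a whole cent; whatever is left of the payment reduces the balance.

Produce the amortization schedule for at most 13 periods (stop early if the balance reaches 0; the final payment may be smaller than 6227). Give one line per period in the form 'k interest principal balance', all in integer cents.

1. interest=⌊82413·161/10000⌋=1326; principal=6227-1326=4901; balance=82413-4901=77512
2. interest=⌊77512·161/10000⌋=1247; principal=6227-1247=4980; balance=77512-4980=72532
3. interest=⌊72532·161/10000⌋=1167; principal=6227-1167=5060; balance=72532-5060=67472
4. interest=⌊67472·161/10000⌋=1086; principal=6227-1086=5141; balance=67472-5141=62331
5. interest=⌊62331·161/10000⌋=1003; principal=6227-1003=5224; balance=62331-5224=57107
6. interest=⌊57107·161/10000⌋=919; principal=6227-919=5308; balance=57107-5308=51799
7. interest=⌊51799·161/10000⌋=833; principal=6227-833=5394; balance=51799-5394=46405
8. interest=⌊46405·161/10000⌋=747; principal=6227-747=5480; balance=46405-5480=40925
9. interest=⌊40925·161/10000⌋=658; principal=6227-658=5569; balance=40925-5569=35356
10. interest=⌊35356·161/10000⌋=569; principal=6227-569=5658; balance=35356-5658=29698
11. interest=⌊29698·161/10000⌋=478; principal=6227-478=5749; balance=29698-5749=23949
12. interest=⌊23949·161/10000⌋=385; principal=6227-385=5842; balance=23949-5842=18107
13. interest=⌊18107·161/10000⌋=291; principal=6227-291=5936; balance=18107-5936=12171

1 1326 4901 77512
2 1247 4980 72532
3 1167 5060 67472
4 1086 5141 62331
5 1003 5224 57107
6 919 5308 51799
7 833 5394 46405
8 747 5480 40925
9 658 5569 35356
10 569 5658 29698
11 478 5749 23949
12 385 5842 18107
13 291 5936 12171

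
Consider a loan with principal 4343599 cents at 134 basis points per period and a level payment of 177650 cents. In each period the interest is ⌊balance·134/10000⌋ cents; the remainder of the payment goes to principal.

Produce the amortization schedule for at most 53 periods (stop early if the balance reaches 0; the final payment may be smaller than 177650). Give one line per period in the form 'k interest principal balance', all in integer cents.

1. interest=⌊4343599·134/10000⌋=58204; principal=177650-58204=119446; balance=4343599-119446=4224153
2. interest=⌊4224153·134/10000⌋=56603; principal=177650-56603=121047; balance=4224153-121047=4103106
3. interest=⌊4103106·134/10000⌋=54981; principal=177650-54981=122669; balance=4103106-122669=3980437
4. interest=⌊3980437·134/10000⌋=53337; principal=177650-53337=124313; balance=3980437-124313=3856124
5. interest=⌊3856124·134/10000⌋=51672; principal=177650-51672=125978; balance=3856124-125978=3730146
6. interest=⌊3730146·134/10000⌋=49983; principal=177650-49983=127667; balance=3730146-127667=3602479
7. interest=⌊3602479·134/10000⌋=48273; principal=177650-48273=129377; balance=3602479-129377=3473102
8. interest=⌊3473102·134/10000⌋=46539; principal=177650-46539=131111; balance=3473102-131111=3341991
9. interest=⌊3341991·134/10000⌋=44782; principal=177650-44782=132868; balance=3341991-132868=3209123
10. interest=⌊3209123·134/10000⌋=43002; principal=177650-43002=134648; balance=3209123-134648=3074475
11. interest=⌊3074475·134/10000⌋=41197; principal=177650-41197=136453; balance=3074475-136453=2938022
12. interest=⌊2938022·134/10000⌋=39369; principal=177650-39369=138281; balance=2938022-138281=2799741
13. interest=⌊2799741·134/10000⌋=37516; principal=177650-37516=140134; balance=2799741-140134=2659607
14. interest=⌊2659607·134/10000⌋=35638; principal=177650-35638=142012; balance=2659607-142012=2517595
15. interest=⌊2517595·134/10000⌋=33735; principal=177650-33735=143915; balance=2517595-143915=2373680
16. interest=⌊2373680·134/10000⌋=31807; principal=177650-31807=145843; balance=2373680-145843=2227837
17. interest=⌊2227837·134/10000⌋=29853; principal=177650-29853=147797; balance=2227837-147797=2080040
18. interest=⌊2080040·134/10000⌋=27872; principal=177650-27872=149778; balance=2080040-149778=1930262
19. interest=⌊1930262·134/10000⌋=25865; principal=177650-25865=151785; balance=1930262-151785=1778477
20. interest=⌊1778477·134/10000⌋=23831; principal=177650-23831=153819; balance=1778477-153819=1624658
21. interest=⌊1624658·134/10000⌋=21770; principal=177650-21770=155880; balance=1624658-155880=1468778
22. interest=⌊1468778·134/10000⌋=19681; principal=177650-19681=157969; balance=1468778-157969=1310809
23. interest=⌊1310809·134/10000⌋=17564; principal=177650-17564=160086; balance=1310809-160086=1150723
24. interest=⌊1150723·134/10000⌋=15419; principal=177650-15419=162231; balance=1150723-162231=988492
25. interest=⌊988492·134/10000⌋=13245; principal=177650-13245=164405; balance=988492-164405=824087
26. interest=⌊824087·134/10000⌋=11042; principal=177650-11042=166608; balance=824087-166608=657479
27. interest=⌊657479·134/10000⌋=8810; principal=177650-8810=168840; balance=657479-168840=488639
28. interest=⌊488639·134/10000⌋=6547; principal=177650-6547=171103; balance=488639-171103=317536
29. interest=⌊317536·134/10000⌋=4254; principal=177650-4254=173396; balance=317536-173396=144140
30. interest=⌊144140·134/10000⌋=1931; principal=min(177650-1931,144140)=144140; balance=144140-144140=0

1 58204 119446 4224153
2 56603 121047 4103106
3 54981 122669 3980437
4 53337 124313 3856124
5 51672 125978 3730146
6 49983 127667 3602479
7 48273 129377 3473102
8 46539 131111 3341991
9 44782 132868 3209123
10 43002 134648 3074475
11 41197 136453 2938022
12 39369 138281 2799741
13 37516 140134 2659607
14 35638 142012 2517595
15 33735 143915 2373680
16 31807 145843 2227837
17 29853 147797 2080040
18 27872 149778 1930262
19 25865 151785 1778477
20 23831 153819 1624658
21 21770 155880 1468778
22 19681 157969 1310809
23 17564 160086 1150723
24 15419 162231 988492
25 13245 164405 824087
26 11042 166608 657479
27 8810 168840 488639
28 6547 171103 317536
29 4254 173396 144140
30 1931 144140 0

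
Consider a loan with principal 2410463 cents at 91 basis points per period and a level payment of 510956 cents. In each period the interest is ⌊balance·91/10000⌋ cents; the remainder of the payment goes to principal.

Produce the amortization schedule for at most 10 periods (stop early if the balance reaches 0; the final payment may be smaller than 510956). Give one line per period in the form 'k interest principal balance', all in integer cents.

1. interest=⌊2410463·91/10000⌋=21935; principal=510956-21935=489021; balance=2410463-489021=1921442
2. interest=⌊1921442·91/10000⌋=17485; principal=510956-17485=493471; balance=1921442-493471=1427971
3. interest=⌊1427971·91/10000⌋=12994; principal=510956-12994=497962; balance=1427971-497962=930009
4. interest=⌊930009·91/10000⌋=8463; principal=510956-8463=502493; balance=930009-502493=427516
5. interest=⌊427516·91/10000⌋=3890; principal=min(510956-3890,427516)=427516; balance=427516-427516=0

1 21935 489021 1921442
2 17485 493471 1427971
3 12994 497962 930009
4 8463 502493 427516
5 3890 427516 0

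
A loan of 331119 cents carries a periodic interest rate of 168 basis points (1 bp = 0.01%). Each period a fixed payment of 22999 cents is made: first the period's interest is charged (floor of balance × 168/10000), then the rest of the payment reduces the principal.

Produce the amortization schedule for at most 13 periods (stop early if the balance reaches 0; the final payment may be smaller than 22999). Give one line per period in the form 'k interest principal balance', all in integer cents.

1 5562 17437 313682
2 5269 17730 295952
3 4971 18028 277924
4 4669 18330 259594
5 4361 18638 240956
6 4048 18951 222005
7 3729 19270 202735
8 3405 19594 183141
9 3076 19923 163218
10 2742 20257 142961
11 2401 20598 122363
12 2055 20944 101419
13 1703 21296 80123

1. interest=⌊331119·168/10000⌋=5562; principal=22999-5562=17437; balance=331119-17437=313682
2. interest=⌊313682·168/10000⌋=5269; principal=22999-5269=17730; balance=313682-17730=295952
3. interest=⌊295952·168/10000⌋=4971; principal=22999-4971=18028; balance=295952-18028=277924
4. interest=⌊277924·168/10000⌋=4669; principal=22999-4669=18330; balance=277924-18330=259594
5. interest=⌊259594·168/10000⌋=4361; principal=22999-4361=18638; balance=259594-18638=240956
6. interest=⌊240956·168/10000⌋=4048; principal=22999-4048=18951; balance=240956-18951=222005
7. interest=⌊222005·168/10000⌋=3729; principal=22999-3729=19270; balance=222005-19270=202735
8. interest=⌊202735·168/10000⌋=3405; principal=22999-3405=19594; balance=202735-19594=183141
9. interest=⌊183141·168/10000⌋=3076; principal=22999-3076=19923; balance=183141-19923=163218
10. interest=⌊163218·168/10000⌋=2742; principal=22999-2742=20257; balance=163218-20257=142961
11. interest=⌊142961·168/10000⌋=2401; principal=22999-2401=20598; balance=142961-20598=122363
12. interest=⌊122363·168/10000⌋=2055; principal=22999-2055=20944; balance=122363-20944=101419
13. interest=⌊101419·168/10000⌋=1703; principal=22999-1703=21296; balance=101419-21296=80123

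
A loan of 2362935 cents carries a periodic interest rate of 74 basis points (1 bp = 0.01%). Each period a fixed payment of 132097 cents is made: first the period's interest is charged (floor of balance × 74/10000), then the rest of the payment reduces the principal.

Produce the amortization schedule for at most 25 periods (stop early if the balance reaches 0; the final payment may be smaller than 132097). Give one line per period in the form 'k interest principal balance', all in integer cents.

1 17485 114612 2248323
2 16637 115460 2132863
3 15783 116314 2016549
4 14922 117175 1899374
5 14055 118042 1781332
6 13181 118916 1662416
7 12301 119796 1542620
8 11415 120682 1421938
9 10522 121575 1300363
10 9622 122475 1177888
11 8716 123381 1054507
12 7803 124294 930213
13 6883 125214 804999
14 5956 126141 678858
15 5023 127074 551784
16 4083 128014 423770
17 3135 128962 294808
18 2181 129916 164892
19 1220 130877 34015
20 251 34015 0

1. interest=⌊2362935·74/10000⌋=17485; principal=132097-17485=114612; balance=2362935-114612=2248323
2. interest=⌊2248323·74/10000⌋=16637; principal=132097-16637=115460; balance=2248323-115460=2132863
3. interest=⌊2132863·74/10000⌋=15783; principal=132097-15783=116314; balance=2132863-116314=2016549
4. interest=⌊2016549·74/10000⌋=14922; principal=132097-14922=117175; balance=2016549-117175=1899374
5. interest=⌊1899374·74/10000⌋=14055; principal=132097-14055=118042; balance=1899374-118042=1781332
6. interest=⌊1781332·74/10000⌋=13181; principal=132097-13181=118916; balance=1781332-118916=1662416
7. interest=⌊1662416·74/10000⌋=12301; principal=132097-12301=119796; balance=1662416-119796=1542620
8. interest=⌊1542620·74/10000⌋=11415; principal=132097-11415=120682; balance=1542620-120682=1421938
9. interest=⌊1421938·74/10000⌋=10522; principal=132097-10522=121575; balance=1421938-121575=1300363
10. interest=⌊1300363·74/10000⌋=9622; principal=132097-9622=122475; balance=1300363-122475=1177888
11. interest=⌊1177888·74/10000⌋=8716; principal=132097-8716=123381; balance=1177888-123381=1054507
12. interest=⌊1054507·74/10000⌋=7803; principal=132097-7803=124294; balance=1054507-124294=930213
13. interest=⌊930213·74/10000⌋=6883; principal=132097-6883=125214; balance=930213-125214=804999
14. interest=⌊804999·74/10000⌋=5956; principal=132097-5956=126141; balance=804999-126141=678858
15. interest=⌊678858·74/10000⌋=5023; principal=132097-5023=127074; balance=678858-127074=551784
16. interest=⌊551784·74/10000⌋=4083; principal=132097-4083=128014; balance=551784-128014=423770
17. interest=⌊423770·74/10000⌋=3135; principal=132097-3135=128962; balance=423770-128962=294808
18. interest=⌊294808·74/10000⌋=2181; principal=132097-2181=129916; balance=294808-129916=164892
19. interest=⌊164892·74/10000⌋=1220; principal=132097-1220=130877; balance=164892-130877=34015
20. interest=⌊34015·74/10000⌋=251; principal=min(132097-251,34015)=34015; balance=34015-34015=0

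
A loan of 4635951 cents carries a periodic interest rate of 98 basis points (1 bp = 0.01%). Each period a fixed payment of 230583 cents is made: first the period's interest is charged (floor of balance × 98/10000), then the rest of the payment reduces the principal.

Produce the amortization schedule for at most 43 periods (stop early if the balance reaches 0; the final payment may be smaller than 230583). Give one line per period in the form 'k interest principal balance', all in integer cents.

1. interest=⌊4635951·98/10000⌋=45432; principal=230583-45432=185151; balance=4635951-185151=4450800
2. interest=⌊4450800·98/10000⌋=43617; principal=230583-43617=186966; balance=4450800-186966=4263834
3. interest=⌊4263834·98/10000⌋=41785; principal=230583-41785=188798; balance=4263834-188798=4075036
4. interest=⌊4075036·98/10000⌋=39935; principal=230583-39935=190648; balance=4075036-190648=3884388
5. interest=⌊3884388·98/10000⌋=38067; principal=230583-38067=192516; balance=3884388-192516=3691872
6. interest=⌊3691872·98/10000⌋=36180; principal=230583-36180=194403; balance=3691872-194403=3497469
7. interest=⌊3497469·98/10000⌋=34275; principal=230583-34275=196308; balance=3497469-196308=3301161
8. interest=⌊3301161·98/10000⌋=32351; principal=230583-32351=198232; balance=3301161-198232=3102929
9. interest=⌊3102929·98/10000⌋=30408; principal=230583-30408=200175; balance=3102929-200175=2902754
10. interest=⌊2902754·98/10000⌋=28446; principal=230583-28446=202137; balance=2902754-202137=2700617
11. interest=⌊2700617·98/10000⌋=26466; principal=230583-26466=204117; balance=2700617-204117=2496500
12. interest=⌊2496500·98/10000⌋=24465; principal=230583-24465=206118; balance=2496500-206118=2290382
13. interest=⌊2290382·98/10000⌋=22445; principal=230583-22445=208138; balance=2290382-208138=2082244
14. interest=⌊2082244·98/10000⌋=20405; principal=230583-20405=210178; balance=2082244-210178=1872066
15. interest=⌊1872066·98/10000⌋=18346; principal=230583-18346=212237; balance=1872066-212237=1659829
16. interest=⌊1659829·98/10000⌋=16266; principal=230583-16266=214317; balance=1659829-214317=1445512
17. interest=⌊1445512·98/10000⌋=14166; principal=230583-14166=216417; balance=1445512-216417=1229095
18. interest=⌊1229095·98/10000⌋=12045; principal=230583-12045=218538; balance=1229095-218538=1010557
19. interest=⌊1010557·98/10000⌋=9903; principal=230583-9903=220680; balance=1010557-220680=789877
20. interest=⌊789877·98/10000⌋=7740; principal=230583-7740=222843; balance=789877-222843=567034
21. interest=⌊567034·98/10000⌋=5556; principal=230583-5556=225027; balance=567034-225027=342007
22. interest=⌊342007·98/10000⌋=3351; principal=230583-3351=227232; balance=342007-227232=114775
23. interest=⌊114775·98/10000⌋=1124; principal=min(230583-1124,114775)=114775; balance=114775-114775=0

1 45432 185151 4450800
2 43617 186966 4263834
3 41785 188798 4075036
4 39935 190648 3884388
5 38067 192516 3691872
6 36180 194403 3497469
7 34275 196308 3301161
8 32351 198232 3102929
9 30408 200175 2902754
10 28446 202137 2700617
11 26466 204117 2496500
12 24465 206118 2290382
13 22445 208138 2082244
14 20405 210178 1872066
15 18346 212237 1659829
16 16266 214317 1445512
17 14166 216417 1229095
18 12045 218538 1010557
19 9903 220680 789877
20 7740 222843 567034
21 5556 225027 342007
22 3351 227232 114775
23 1124 114775 0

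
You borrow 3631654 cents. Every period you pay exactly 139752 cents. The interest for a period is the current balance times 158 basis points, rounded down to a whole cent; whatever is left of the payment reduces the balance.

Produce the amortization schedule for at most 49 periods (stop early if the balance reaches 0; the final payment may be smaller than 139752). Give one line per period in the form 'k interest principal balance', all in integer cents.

1. interest=⌊3631654·158/10000⌋=57380; principal=139752-57380=82372; balance=3631654-82372=3549282
2. interest=⌊3549282·158/10000⌋=56078; principal=139752-56078=83674; balance=3549282-83674=3465608
3. interest=⌊3465608·158/10000⌋=54756; principal=139752-54756=84996; balance=3465608-84996=3380612
4. interest=⌊3380612·158/10000⌋=53413; principal=139752-53413=86339; balance=3380612-86339=3294273
5. interest=⌊3294273·158/10000⌋=52049; principal=139752-52049=87703; balance=3294273-87703=3206570
6. interest=⌊3206570·158/10000⌋=50663; principal=139752-50663=89089; balance=3206570-89089=3117481
7. interest=⌊3117481·158/10000⌋=49256; principal=139752-49256=90496; balance=3117481-90496=3026985
8. interest=⌊3026985·158/10000⌋=47826; principal=139752-47826=91926; balance=3026985-91926=2935059
9. interest=⌊2935059·158/10000⌋=46373; principal=139752-46373=93379; balance=2935059-93379=2841680
10. interest=⌊2841680·158/10000⌋=44898; principal=139752-44898=94854; balance=2841680-94854=2746826
11. interest=⌊2746826·158/10000⌋=43399; principal=139752-43399=96353; balance=2746826-96353=2650473
12. interest=⌊2650473·158/10000⌋=41877; principal=139752-41877=97875; balance=2650473-97875=2552598
13. interest=⌊2552598·158/10000⌋=40331; principal=139752-40331=99421; balance=2552598-99421=2453177
14. interest=⌊2453177·158/10000⌋=38760; principal=139752-38760=100992; balance=2453177-100992=2352185
15. interest=⌊2352185·158/10000⌋=37164; principal=139752-37164=102588; balance=2352185-102588=2249597
16. interest=⌊2249597·158/10000⌋=35543; principal=139752-35543=104209; balance=2249597-104209=2145388
17. interest=⌊2145388·158/10000⌋=33897; principal=139752-33897=105855; balance=2145388-105855=2039533
18. interest=⌊2039533·158/10000⌋=32224; principal=139752-32224=107528; balance=2039533-107528=1932005
19. interest=⌊1932005·158/10000⌋=30525; principal=139752-30525=109227; balance=1932005-109227=1822778
20. interest=⌊1822778·158/10000⌋=28799; principal=139752-28799=110953; balance=1822778-110953=1711825
21. interest=⌊1711825·158/10000⌋=27046; principal=139752-27046=112706; balance=1711825-112706=1599119
22. interest=⌊1599119·158/10000⌋=25266; principal=139752-25266=114486; balance=1599119-114486=1484633
23. interest=⌊1484633·158/10000⌋=23457; principal=139752-23457=116295; balance=1484633-116295=1368338
24. interest=⌊1368338·158/10000⌋=21619; principal=139752-21619=118133; balance=1368338-118133=1250205
25. interest=⌊1250205·158/10000⌋=19753; principal=139752-19753=119999; balance=1250205-119999=1130206
26. interest=⌊1130206·158/10000⌋=17857; principal=139752-17857=121895; balance=1130206-121895=1008311
27. interest=⌊1008311·158/10000⌋=15931; principal=139752-15931=123821; balance=1008311-123821=884490
28. interest=⌊884490·158/10000⌋=13974; principal=139752-13974=125778; balance=884490-125778=758712
29. interest=⌊758712·158/10000⌋=11987; principal=139752-11987=127765; balance=758712-127765=630947
30. interest=⌊630947·158/10000⌋=9968; principal=139752-9968=129784; balance=630947-129784=501163
31. interest=⌊501163·158/10000⌋=7918; principal=139752-7918=131834; balance=501163-131834=369329
32. interest=⌊369329·158/10000⌋=5835; principal=139752-5835=133917; balance=369329-133917=235412
33. interest=⌊235412·158/10000⌋=3719; principal=139752-3719=136033; balance=235412-136033=99379
34. interest=⌊99379·158/10000⌋=1570; principal=min(139752-1570,99379)=99379; balance=99379-99379=0

1 57380 82372 3549282
2 56078 83674 3465608
3 54756 84996 3380612
4 53413 86339 3294273
5 52049 87703 3206570
6 50663 89089 3117481
7 49256 90496 3026985
8 47826 91926 2935059
9 46373 93379 2841680
10 44898 94854 2746826
11 43399 96353 2650473
12 41877 97875 2552598
13 40331 99421 2453177
14 38760 100992 2352185
15 37164 102588 2249597
16 35543 104209 2145388
17 33897 105855 2039533
18 32224 107528 1932005
19 30525 109227 1822778
20 28799 110953 1711825
21 27046 112706 1599119
22 25266 114486 1484633
23 23457 116295 1368338
24 21619 118133 1250205
25 19753 119999 1130206
26 17857 121895 1008311
27 15931 123821 884490
28 13974 125778 758712
29 11987 127765 630947
30 9968 129784 501163
31 7918 131834 369329
32 5835 133917 235412
33 3719 136033 99379
34 1570 99379 0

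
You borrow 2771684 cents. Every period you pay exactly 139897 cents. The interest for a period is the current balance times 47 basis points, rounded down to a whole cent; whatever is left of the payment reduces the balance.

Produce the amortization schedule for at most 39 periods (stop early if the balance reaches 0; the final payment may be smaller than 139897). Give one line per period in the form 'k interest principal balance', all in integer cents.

1 13026 126871 2644813
2 12430 127467 2517346
3 11831 128066 2389280
4 11229 128668 2260612
5 10624 129273 2131339
6 10017 129880 2001459
7 9406 130491 1870968
8 8793 131104 1739864
9 8177 131720 1608144
10 7558 132339 1475805
11 6936 132961 1342844
12 6311 133586 1209258
13 5683 134214 1075044
14 5052 134845 940199
15 4418 135479 804720
16 3782 136115 668605
17 3142 136755 531850
18 2499 137398 394452
19 1853 138044 256408
20 1205 138692 117716
21 553 117716 0

1. interest=⌊2771684·47/10000⌋=13026; principal=139897-13026=126871; balance=2771684-126871=2644813
2. interest=⌊2644813·47/10000⌋=12430; principal=139897-12430=127467; balance=2644813-127467=2517346
3. interest=⌊2517346·47/10000⌋=11831; principal=139897-11831=128066; balance=2517346-128066=2389280
4. interest=⌊2389280·47/10000⌋=11229; principal=139897-11229=128668; balance=2389280-128668=2260612
5. interest=⌊2260612·47/10000⌋=10624; principal=139897-10624=129273; balance=2260612-129273=2131339
6. interest=⌊2131339·47/10000⌋=10017; principal=139897-10017=129880; balance=2131339-129880=2001459
7. interest=⌊2001459·47/10000⌋=9406; principal=139897-9406=130491; balance=2001459-130491=1870968
8. interest=⌊1870968·47/10000⌋=8793; principal=139897-8793=131104; balance=1870968-131104=1739864
9. interest=⌊1739864·47/10000⌋=8177; principal=139897-8177=131720; balance=1739864-131720=1608144
10. interest=⌊1608144·47/10000⌋=7558; principal=139897-7558=132339; balance=1608144-132339=1475805
11. interest=⌊1475805·47/10000⌋=6936; principal=139897-6936=132961; balance=1475805-132961=1342844
12. interest=⌊1342844·47/10000⌋=6311; principal=139897-6311=133586; balance=1342844-133586=1209258
13. interest=⌊1209258·47/10000⌋=5683; principal=139897-5683=134214; balance=1209258-134214=1075044
14. interest=⌊1075044·47/10000⌋=5052; principal=139897-5052=134845; balance=1075044-134845=940199
15. interest=⌊940199·47/10000⌋=4418; principal=139897-4418=135479; balance=940199-135479=804720
16. interest=⌊804720·47/10000⌋=3782; principal=139897-3782=136115; balance=804720-136115=668605
17. interest=⌊668605·47/10000⌋=3142; principal=139897-3142=136755; balance=668605-136755=531850
18. interest=⌊531850·47/10000⌋=2499; principal=139897-2499=137398; balance=531850-137398=394452
19. interest=⌊394452·47/10000⌋=1853; principal=139897-1853=138044; balance=394452-138044=256408
20. interest=⌊256408·47/10000⌋=1205; principal=139897-1205=138692; balance=256408-138692=117716
21. interest=⌊117716·47/10000⌋=553; principal=min(139897-553,117716)=117716; balance=117716-117716=0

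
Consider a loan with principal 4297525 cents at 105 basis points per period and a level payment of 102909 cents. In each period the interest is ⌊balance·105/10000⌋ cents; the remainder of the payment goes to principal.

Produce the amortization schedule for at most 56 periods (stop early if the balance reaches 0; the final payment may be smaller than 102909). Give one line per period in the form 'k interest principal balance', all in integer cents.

1 45124 57785 4239740
2 44517 58392 4181348
3 43904 59005 4122343
4 43284 59625 4062718
5 42658 60251 4002467
6 42025 60884 3941583
7 41386 61523 3880060
8 40740 62169 3817891
9 40087 62822 3755069
10 39428 63481 3691588
11 38761 64148 3627440
12 38088 64821 3562619
13 37407 65502 3497117
14 36719 66190 3430927
15 36024 66885 3364042
16 35322 67587 3296455
17 34612 68297 3228158
18 33895 69014 3159144
19 33171 69738 3089406
20 32438 70471 3018935
21 31698 71211 2947724
22 30951 71958 2875766
23 30195 72714 2803052
24 29432 73477 2729575
25 28660 74249 2655326
26 27880 75029 2580297
27 27093 75816 2504481
28 26297 76612 2427869
29 25492 77417 2350452
30 24679 78230 2272222
31 23858 79051 2193171
32 23028 79881 2113290
33 22189 80720 2032570
34 21341 81568 1951002
35 20485 82424 1868578
36 19620 83289 1785289
37 18745 84164 1701125
38 17861 85048 1616077
39 16968 85941 1530136
40 16066 86843 1443293
41 15154 87755 1355538
42 14233 88676 1266862
43 13302 89607 1177255
44 12361 90548 1086707
45 11410 91499 995208
46 10449 92460 902748
47 9478 93431 809317
48 8497 94412 714905
49 7506 95403 619502
50 6504 96405 523097
51 5492 97417 425680
52 4469 98440 327240
53 3436 99473 227767
54 2391 100518 127249
55 1336 101573 25676
56 269 25676 0

1. interest=⌊4297525·105/10000⌋=45124; principal=102909-45124=57785; balance=4297525-57785=4239740
2. interest=⌊4239740·105/10000⌋=44517; principal=102909-44517=58392; balance=4239740-58392=4181348
3. interest=⌊4181348·105/10000⌋=43904; principal=102909-43904=59005; balance=4181348-59005=4122343
4. interest=⌊4122343·105/10000⌋=43284; principal=102909-43284=59625; balance=4122343-59625=4062718
5. interest=⌊4062718·105/10000⌋=42658; principal=102909-42658=60251; balance=4062718-60251=4002467
6. interest=⌊4002467·105/10000⌋=42025; principal=102909-42025=60884; balance=4002467-60884=3941583
7. interest=⌊3941583·105/10000⌋=41386; principal=102909-41386=61523; balance=3941583-61523=3880060
8. interest=⌊3880060·105/10000⌋=40740; principal=102909-40740=62169; balance=3880060-62169=3817891
9. interest=⌊3817891·105/10000⌋=40087; principal=102909-40087=62822; balance=3817891-62822=3755069
10. interest=⌊3755069·105/10000⌋=39428; principal=102909-39428=63481; balance=3755069-63481=3691588
11. interest=⌊3691588·105/10000⌋=38761; principal=102909-38761=64148; balance=3691588-64148=3627440
12. interest=⌊3627440·105/10000⌋=38088; principal=102909-38088=64821; balance=3627440-64821=3562619
13. interest=⌊3562619·105/10000⌋=37407; principal=102909-37407=65502; balance=3562619-65502=3497117
14. interest=⌊3497117·105/10000⌋=36719; principal=102909-36719=66190; balance=3497117-66190=3430927
15. interest=⌊3430927·105/10000⌋=36024; principal=102909-36024=66885; balance=3430927-66885=3364042
16. interest=⌊3364042·105/10000⌋=35322; principal=102909-35322=67587; balance=3364042-67587=3296455
17. interest=⌊3296455·105/10000⌋=34612; principal=102909-34612=68297; balance=3296455-68297=3228158
18. interest=⌊3228158·105/10000⌋=33895; principal=102909-33895=69014; balance=3228158-69014=3159144
19. interest=⌊3159144·105/10000⌋=33171; principal=102909-33171=69738; balance=3159144-69738=3089406
20. interest=⌊3089406·105/10000⌋=32438; principal=102909-32438=70471; balance=3089406-70471=3018935
21. interest=⌊3018935·105/10000⌋=31698; principal=102909-31698=71211; balance=3018935-71211=2947724
22. interest=⌊2947724·105/10000⌋=30951; principal=102909-30951=71958; balance=2947724-71958=2875766
23. interest=⌊2875766·105/10000⌋=30195; principal=102909-30195=72714; balance=2875766-72714=2803052
24. interest=⌊2803052·105/10000⌋=29432; principal=102909-29432=73477; balance=2803052-73477=2729575
25. interest=⌊2729575·105/10000⌋=28660; principal=102909-28660=74249; balance=2729575-74249=2655326
26. interest=⌊2655326·105/10000⌋=27880; principal=102909-27880=75029; balance=2655326-75029=2580297
27. interest=⌊2580297·105/10000⌋=27093; principal=102909-27093=75816; balance=2580297-75816=2504481
28. interest=⌊2504481·105/10000⌋=26297; principal=102909-26297=76612; balance=2504481-76612=2427869
29. interest=⌊2427869·105/10000⌋=25492; principal=102909-25492=77417; balance=2427869-77417=2350452
30. interest=⌊2350452·105/10000⌋=24679; principal=102909-24679=78230; balance=2350452-78230=2272222
31. interest=⌊2272222·105/10000⌋=23858; principal=102909-23858=79051; balance=2272222-79051=2193171
32. interest=⌊2193171·105/10000⌋=23028; principal=102909-23028=79881; balance=2193171-79881=2113290
33. interest=⌊2113290·105/10000⌋=22189; principal=102909-22189=80720; balance=2113290-80720=2032570
34. interest=⌊2032570·105/10000⌋=21341; principal=102909-21341=81568; balance=2032570-81568=1951002
35. interest=⌊1951002·105/10000⌋=20485; principal=102909-20485=82424; balance=1951002-82424=1868578
36. interest=⌊1868578·105/10000⌋=19620; principal=102909-19620=83289; balance=1868578-83289=1785289
37. interest=⌊1785289·105/10000⌋=18745; principal=102909-18745=84164; balance=1785289-84164=1701125
38. interest=⌊1701125·105/10000⌋=17861; principal=102909-17861=85048; balance=1701125-85048=1616077
39. interest=⌊1616077·105/10000⌋=16968; principal=102909-16968=85941; balance=1616077-85941=1530136
40. interest=⌊1530136·105/10000⌋=16066; principal=102909-16066=86843; balance=1530136-86843=1443293
41. interest=⌊1443293·105/10000⌋=15154; principal=102909-15154=87755; balance=1443293-87755=1355538
42. interest=⌊1355538·105/10000⌋=14233; principal=102909-14233=88676; balance=1355538-88676=1266862
43. interest=⌊1266862·105/10000⌋=13302; principal=102909-13302=89607; balance=1266862-89607=1177255
44. interest=⌊1177255·105/10000⌋=12361; principal=102909-12361=90548; balance=1177255-90548=1086707
45. interest=⌊1086707·105/10000⌋=11410; principal=102909-11410=91499; balance=1086707-91499=995208
46. interest=⌊995208·105/10000⌋=10449; principal=102909-10449=92460; balance=995208-92460=902748
47. interest=⌊902748·105/10000⌋=9478; principal=102909-9478=93431; balance=902748-93431=809317
48. interest=⌊809317·105/10000⌋=8497; principal=102909-8497=94412; balance=809317-94412=714905
49. interest=⌊714905·105/10000⌋=7506; principal=102909-7506=95403; balance=714905-95403=619502
50. interest=⌊619502·105/10000⌋=6504; principal=102909-6504=96405; balance=619502-96405=523097
51. interest=⌊523097·105/10000⌋=5492; principal=102909-5492=97417; balance=523097-97417=425680
52. interest=⌊425680·105/10000⌋=4469; principal=102909-4469=98440; balance=425680-98440=327240
53. interest=⌊327240·105/10000⌋=3436; principal=102909-3436=99473; balance=327240-99473=227767
54. interest=⌊227767·105/10000⌋=2391; principal=102909-2391=100518; balance=227767-100518=127249
55. interest=⌊127249·105/10000⌋=1336; principal=102909-1336=101573; balance=127249-101573=25676
56. interest=⌊25676·105/10000⌋=269; principal=min(102909-269,25676)=25676; balance=25676-25676=0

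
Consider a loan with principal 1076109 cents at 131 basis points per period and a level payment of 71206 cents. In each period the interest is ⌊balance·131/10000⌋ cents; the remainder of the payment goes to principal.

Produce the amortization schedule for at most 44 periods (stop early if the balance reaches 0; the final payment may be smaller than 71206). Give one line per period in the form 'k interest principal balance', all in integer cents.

1. interest=⌊1076109·131/10000⌋=14097; principal=71206-14097=57109; balance=1076109-57109=1019000
2. interest=⌊1019000·131/10000⌋=13348; principal=71206-13348=57858; balance=1019000-57858=961142
3. interest=⌊961142·131/10000⌋=12590; principal=71206-12590=58616; balance=961142-58616=902526
4. interest=⌊902526·131/10000⌋=11823; principal=71206-11823=59383; balance=902526-59383=843143
5. interest=⌊843143·131/10000⌋=11045; principal=71206-11045=60161; balance=843143-60161=782982
6. interest=⌊782982·131/10000⌋=10257; principal=71206-10257=60949; balance=782982-60949=722033
7. interest=⌊722033·131/10000⌋=9458; principal=71206-9458=61748; balance=722033-61748=660285
8. interest=⌊660285·131/10000⌋=8649; principal=71206-8649=62557; balance=660285-62557=597728
9. interest=⌊597728·131/10000⌋=7830; principal=71206-7830=63376; balance=597728-63376=534352
10. interest=⌊534352·131/10000⌋=7000; principal=71206-7000=64206; balance=534352-64206=470146
11. interest=⌊470146·131/10000⌋=6158; principal=71206-6158=65048; balance=470146-65048=405098
12. interest=⌊405098·131/10000⌋=5306; principal=71206-5306=65900; balance=405098-65900=339198
13. interest=⌊339198·131/10000⌋=4443; principal=71206-4443=66763; balance=339198-66763=272435
14. interest=⌊272435·131/10000⌋=3568; principal=71206-3568=67638; balance=272435-67638=204797
15. interest=⌊204797·131/10000⌋=2682; principal=71206-2682=68524; balance=204797-68524=136273
16. interest=⌊136273·131/10000⌋=1785; principal=71206-1785=69421; balance=136273-69421=66852
17. interest=⌊66852·131/10000⌋=875; principal=min(71206-875,66852)=66852; balance=66852-66852=0

1 14097 57109 1019000
2 13348 57858 961142
3 12590 58616 902526
4 11823 59383 843143
5 11045 60161 782982
6 10257 60949 722033
7 9458 61748 660285
8 8649 62557 597728
9 7830 63376 534352
10 7000 64206 470146
11 6158 65048 405098
12 5306 65900 339198
13 4443 66763 272435
14 3568 67638 204797
15 2682 68524 136273
16 1785 69421 66852
17 875 66852 0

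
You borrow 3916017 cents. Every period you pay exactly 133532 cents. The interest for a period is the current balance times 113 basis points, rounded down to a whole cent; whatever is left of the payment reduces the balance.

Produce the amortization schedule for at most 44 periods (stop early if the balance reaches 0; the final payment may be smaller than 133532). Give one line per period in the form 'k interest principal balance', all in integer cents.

1 44250 89282 3826735
2 43242 90290 3736445
3 42221 91311 3645134
4 41190 92342 3552792
5 40146 93386 3459406
6 39091 94441 3364965
7 38024 95508 3269457
8 36944 96588 3172869
9 35853 97679 3075190
10 34749 98783 2976407
11 33633 99899 2876508
12 32504 101028 2775480
13 31362 102170 2673310
14 30208 103324 2569986
15 29040 104492 2465494
16 27860 105672 2359822
17 26665 106867 2252955
18 25458 108074 2144881
19 24237 109295 2035586
20 23002 110530 1925056
21 21753 111779 1813277
22 20490 113042 1700235
23 19212 114320 1585915
24 17920 115612 1470303
25 16614 116918 1353385
26 15293 118239 1235146
27 13957 119575 1115571
28 12605 120927 994644
29 11239 122293 872351
30 9857 123675 748676
31 8460 125072 623604
32 7046 126486 497118
33 5617 127915 369203
34 4171 129361 239842
35 2710 130822 109020
36 1231 109020 0

1. interest=⌊3916017·113/10000⌋=44250; principal=133532-44250=89282; balance=3916017-89282=3826735
2. interest=⌊3826735·113/10000⌋=43242; principal=133532-43242=90290; balance=3826735-90290=3736445
3. interest=⌊3736445·113/10000⌋=42221; principal=133532-42221=91311; balance=3736445-91311=3645134
4. interest=⌊3645134·113/10000⌋=41190; principal=133532-41190=92342; balance=3645134-92342=3552792
5. interest=⌊3552792·113/10000⌋=40146; principal=133532-40146=93386; balance=3552792-93386=3459406
6. interest=⌊3459406·113/10000⌋=39091; principal=133532-39091=94441; balance=3459406-94441=3364965
7. interest=⌊3364965·113/10000⌋=38024; principal=133532-38024=95508; balance=3364965-95508=3269457
8. interest=⌊3269457·113/10000⌋=36944; principal=133532-36944=96588; balance=3269457-96588=3172869
9. interest=⌊3172869·113/10000⌋=35853; principal=133532-35853=97679; balance=3172869-97679=3075190
10. interest=⌊3075190·113/10000⌋=34749; principal=133532-34749=98783; balance=3075190-98783=2976407
11. interest=⌊2976407·113/10000⌋=33633; principal=133532-33633=99899; balance=2976407-99899=2876508
12. interest=⌊2876508·113/10000⌋=32504; principal=133532-32504=101028; balance=2876508-101028=2775480
13. interest=⌊2775480·113/10000⌋=31362; principal=133532-31362=102170; balance=2775480-102170=2673310
14. interest=⌊2673310·113/10000⌋=30208; principal=133532-30208=103324; balance=2673310-103324=2569986
15. interest=⌊2569986·113/10000⌋=29040; principal=133532-29040=104492; balance=2569986-104492=2465494
16. interest=⌊2465494·113/10000⌋=27860; principal=133532-27860=105672; balance=2465494-105672=2359822
17. interest=⌊2359822·113/10000⌋=26665; principal=133532-26665=106867; balance=2359822-106867=2252955
18. interest=⌊2252955·113/10000⌋=25458; principal=133532-25458=108074; balance=2252955-108074=2144881
19. interest=⌊2144881·113/10000⌋=24237; principal=133532-24237=109295; balance=2144881-109295=2035586
20. interest=⌊2035586·113/10000⌋=23002; principal=133532-23002=110530; balance=2035586-110530=1925056
21. interest=⌊1925056·113/10000⌋=21753; principal=133532-21753=111779; balance=1925056-111779=1813277
22. interest=⌊1813277·113/10000⌋=20490; principal=133532-20490=113042; balance=1813277-113042=1700235
23. interest=⌊1700235·113/10000⌋=19212; principal=133532-19212=114320; balance=1700235-114320=1585915
24. interest=⌊1585915·113/10000⌋=17920; principal=133532-17920=115612; balance=1585915-115612=1470303
25. interest=⌊1470303·113/10000⌋=16614; principal=133532-16614=116918; balance=1470303-116918=1353385
26. interest=⌊1353385·113/10000⌋=15293; principal=133532-15293=118239; balance=1353385-118239=1235146
27. interest=⌊1235146·113/10000⌋=13957; principal=133532-13957=119575; balance=1235146-119575=1115571
28. interest=⌊1115571·113/10000⌋=12605; principal=133532-12605=120927; balance=1115571-120927=994644
29. interest=⌊994644·113/10000⌋=11239; principal=133532-11239=122293; balance=994644-122293=872351
30. interest=⌊872351·113/10000⌋=9857; principal=133532-9857=123675; balance=872351-123675=748676
31. interest=⌊748676·113/10000⌋=8460; principal=133532-8460=125072; balance=748676-125072=623604
32. interest=⌊623604·113/10000⌋=7046; principal=133532-7046=126486; balance=623604-126486=497118
33. interest=⌊497118·113/10000⌋=5617; principal=133532-5617=127915; balance=497118-127915=369203
34. interest=⌊369203·113/10000⌋=4171; principal=133532-4171=129361; balance=369203-129361=239842
35. interest=⌊239842·113/10000⌋=2710; principal=133532-2710=130822; balance=239842-130822=109020
36. interest=⌊109020·113/10000⌋=1231; principal=min(133532-1231,109020)=109020; balance=109020-109020=0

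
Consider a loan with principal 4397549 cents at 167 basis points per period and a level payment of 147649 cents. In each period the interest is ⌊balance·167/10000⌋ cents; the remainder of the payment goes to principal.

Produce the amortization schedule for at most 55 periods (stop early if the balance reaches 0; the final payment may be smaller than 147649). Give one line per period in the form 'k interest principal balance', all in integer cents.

1. interest=⌊4397549·167/10000⌋=73439; principal=147649-73439=74210; balance=4397549-74210=4323339
2. interest=⌊4323339·167/10000⌋=72199; principal=147649-72199=75450; balance=4323339-75450=4247889
3. interest=⌊4247889·167/10000⌋=70939; principal=147649-70939=76710; balance=4247889-76710=4171179
4. interest=⌊4171179·167/10000⌋=69658; principal=147649-69658=77991; balance=4171179-77991=4093188
5. interest=⌊4093188·167/10000⌋=68356; principal=147649-68356=79293; balance=4093188-79293=4013895
6. interest=⌊4013895·167/10000⌋=67032; principal=147649-67032=80617; balance=4013895-80617=3933278
7. interest=⌊3933278·167/10000⌋=65685; principal=147649-65685=81964; balance=3933278-81964=3851314
8. interest=⌊3851314·167/10000⌋=64316; principal=147649-64316=83333; balance=3851314-83333=3767981
9. interest=⌊3767981·167/10000⌋=62925; principal=147649-62925=84724; balance=3767981-84724=3683257
10. interest=⌊3683257·167/10000⌋=61510; principal=147649-61510=86139; balance=3683257-86139=3597118
11. interest=⌊3597118·167/10000⌋=60071; principal=147649-60071=87578; balance=3597118-87578=3509540
12. interest=⌊3509540·167/10000⌋=58609; principal=147649-58609=89040; balance=3509540-89040=3420500
13. interest=⌊3420500·167/10000⌋=57122; principal=147649-57122=90527; balance=3420500-90527=3329973
14. interest=⌊3329973·167/10000⌋=55610; principal=147649-55610=92039; balance=3329973-92039=3237934
15. interest=⌊3237934·167/10000⌋=54073; principal=147649-54073=93576; balance=3237934-93576=3144358
16. interest=⌊3144358·167/10000⌋=52510; principal=147649-52510=95139; balance=3144358-95139=3049219
17. interest=⌊3049219·167/10000⌋=50921; principal=147649-50921=96728; balance=3049219-96728=2952491
18. interest=⌊2952491·167/10000⌋=49306; principal=147649-49306=98343; balance=2952491-98343=2854148
19. interest=⌊2854148·167/10000⌋=47664; principal=147649-47664=99985; balance=2854148-99985=2754163
20. interest=⌊2754163·167/10000⌋=45994; principal=147649-45994=101655; balance=2754163-101655=2652508
21. interest=⌊2652508·167/10000⌋=44296; principal=147649-44296=103353; balance=2652508-103353=2549155
22. interest=⌊2549155·167/10000⌋=42570; principal=147649-42570=105079; balance=2549155-105079=2444076
23. interest=⌊2444076·167/10000⌋=40816; principal=147649-40816=106833; balance=2444076-106833=2337243
24. interest=⌊2337243·167/10000⌋=39031; principal=147649-39031=108618; balance=2337243-108618=2228625
25. interest=⌊2228625·167/10000⌋=37218; principal=147649-37218=110431; balance=2228625-110431=2118194
26. interest=⌊2118194·167/10000⌋=35373; principal=147649-35373=112276; balance=2118194-112276=2005918
27. interest=⌊2005918·167/10000⌋=33498; principal=147649-33498=114151; balance=2005918-114151=1891767
28. interest=⌊1891767·167/10000⌋=31592; principal=147649-31592=116057; balance=1891767-116057=1775710
29. interest=⌊1775710·167/10000⌋=29654; principal=147649-29654=117995; balance=1775710-117995=1657715
30. interest=⌊1657715·167/10000⌋=27683; principal=147649-27683=119966; balance=1657715-119966=1537749
31. interest=⌊1537749·167/10000⌋=25680; principal=147649-25680=121969; balance=1537749-121969=1415780
32. interest=⌊1415780·167/10000⌋=23643; principal=147649-23643=124006; balance=1415780-124006=1291774
33. interest=⌊1291774·167/10000⌋=21572; principal=147649-21572=126077; balance=1291774-126077=1165697
34. interest=⌊1165697·167/10000⌋=19467; principal=147649-19467=128182; balance=1165697-128182=1037515
35. interest=⌊1037515·167/10000⌋=17326; principal=147649-17326=130323; balance=1037515-130323=907192
36. interest=⌊907192·167/10000⌋=15150; principal=147649-15150=132499; balance=907192-132499=774693
37. interest=⌊774693·167/10000⌋=12937; principal=147649-12937=134712; balance=774693-134712=639981
38. interest=⌊639981·167/10000⌋=10687; principal=147649-10687=136962; balance=639981-136962=503019
39. interest=⌊503019·167/10000⌋=8400; principal=147649-8400=139249; balance=503019-139249=363770
40. interest=⌊363770·167/10000⌋=6074; principal=147649-6074=141575; balance=363770-141575=222195
41. interest=⌊222195·167/10000⌋=3710; principal=147649-3710=143939; balance=222195-143939=78256
42. interest=⌊78256·167/10000⌋=1306; principal=min(147649-1306,78256)=78256; balance=78256-78256=0

1 73439 74210 4323339
2 72199 75450 4247889
3 70939 76710 4171179
4 69658 77991 4093188
5 68356 79293 4013895
6 67032 80617 3933278
7 65685 81964 3851314
8 64316 83333 3767981
9 62925 84724 3683257
10 61510 86139 3597118
11 60071 87578 3509540
12 58609 89040 3420500
13 57122 90527 3329973
14 55610 92039 3237934
15 54073 93576 3144358
16 52510 95139 3049219
17 50921 96728 2952491
18 49306 98343 2854148
19 47664 99985 2754163
20 45994 101655 2652508
21 44296 103353 2549155
22 42570 105079 2444076
23 40816 106833 2337243
24 39031 108618 2228625
25 37218 110431 2118194
26 35373 112276 2005918
27 33498 114151 1891767
28 31592 116057 1775710
29 29654 117995 1657715
30 27683 119966 1537749
31 25680 121969 1415780
32 23643 124006 1291774
33 21572 126077 1165697
34 19467 128182 1037515
35 17326 130323 907192
36 15150 132499 774693
37 12937 134712 639981
38 10687 136962 503019
39 8400 139249 363770
40 6074 141575 222195
41 3710 143939 78256
42 1306 78256 0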